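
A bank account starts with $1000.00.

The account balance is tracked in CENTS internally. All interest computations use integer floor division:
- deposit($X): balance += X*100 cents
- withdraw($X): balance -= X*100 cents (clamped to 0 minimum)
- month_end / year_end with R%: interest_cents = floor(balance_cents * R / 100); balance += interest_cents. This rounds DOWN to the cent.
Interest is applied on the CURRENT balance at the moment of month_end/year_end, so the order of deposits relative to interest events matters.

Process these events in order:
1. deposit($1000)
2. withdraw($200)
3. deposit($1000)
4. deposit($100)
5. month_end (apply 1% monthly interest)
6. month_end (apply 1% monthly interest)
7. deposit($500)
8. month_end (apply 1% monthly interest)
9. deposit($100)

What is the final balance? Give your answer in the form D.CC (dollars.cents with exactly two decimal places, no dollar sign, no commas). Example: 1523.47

After 1 (deposit($1000)): balance=$2000.00 total_interest=$0.00
After 2 (withdraw($200)): balance=$1800.00 total_interest=$0.00
After 3 (deposit($1000)): balance=$2800.00 total_interest=$0.00
After 4 (deposit($100)): balance=$2900.00 total_interest=$0.00
After 5 (month_end (apply 1% monthly interest)): balance=$2929.00 total_interest=$29.00
After 6 (month_end (apply 1% monthly interest)): balance=$2958.29 total_interest=$58.29
After 7 (deposit($500)): balance=$3458.29 total_interest=$58.29
After 8 (month_end (apply 1% monthly interest)): balance=$3492.87 total_interest=$92.87
After 9 (deposit($100)): balance=$3592.87 total_interest=$92.87

Answer: 3592.87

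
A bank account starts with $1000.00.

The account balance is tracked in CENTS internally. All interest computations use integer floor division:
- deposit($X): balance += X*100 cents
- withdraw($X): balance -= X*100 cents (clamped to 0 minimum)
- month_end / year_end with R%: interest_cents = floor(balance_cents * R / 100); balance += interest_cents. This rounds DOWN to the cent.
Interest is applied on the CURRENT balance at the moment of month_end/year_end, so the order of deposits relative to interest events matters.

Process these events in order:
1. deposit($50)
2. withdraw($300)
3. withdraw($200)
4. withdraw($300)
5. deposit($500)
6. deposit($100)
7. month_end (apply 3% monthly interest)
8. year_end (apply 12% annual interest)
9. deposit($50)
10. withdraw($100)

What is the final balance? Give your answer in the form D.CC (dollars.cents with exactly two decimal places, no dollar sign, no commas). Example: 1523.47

Answer: 930.56

Derivation:
After 1 (deposit($50)): balance=$1050.00 total_interest=$0.00
After 2 (withdraw($300)): balance=$750.00 total_interest=$0.00
After 3 (withdraw($200)): balance=$550.00 total_interest=$0.00
After 4 (withdraw($300)): balance=$250.00 total_interest=$0.00
After 5 (deposit($500)): balance=$750.00 total_interest=$0.00
After 6 (deposit($100)): balance=$850.00 total_interest=$0.00
After 7 (month_end (apply 3% monthly interest)): balance=$875.50 total_interest=$25.50
After 8 (year_end (apply 12% annual interest)): balance=$980.56 total_interest=$130.56
After 9 (deposit($50)): balance=$1030.56 total_interest=$130.56
After 10 (withdraw($100)): balance=$930.56 total_interest=$130.56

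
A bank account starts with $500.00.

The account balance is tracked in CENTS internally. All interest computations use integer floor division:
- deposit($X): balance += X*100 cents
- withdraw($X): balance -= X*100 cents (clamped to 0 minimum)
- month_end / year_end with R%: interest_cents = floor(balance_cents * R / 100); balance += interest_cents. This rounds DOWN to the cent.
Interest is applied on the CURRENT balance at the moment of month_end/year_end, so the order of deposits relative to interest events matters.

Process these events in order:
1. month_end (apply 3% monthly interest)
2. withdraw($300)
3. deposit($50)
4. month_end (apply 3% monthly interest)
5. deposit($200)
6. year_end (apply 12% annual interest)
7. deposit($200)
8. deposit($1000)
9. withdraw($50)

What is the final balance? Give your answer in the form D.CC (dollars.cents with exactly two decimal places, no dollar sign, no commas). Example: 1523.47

Answer: 1679.70

Derivation:
After 1 (month_end (apply 3% monthly interest)): balance=$515.00 total_interest=$15.00
After 2 (withdraw($300)): balance=$215.00 total_interest=$15.00
After 3 (deposit($50)): balance=$265.00 total_interest=$15.00
After 4 (month_end (apply 3% monthly interest)): balance=$272.95 total_interest=$22.95
After 5 (deposit($200)): balance=$472.95 total_interest=$22.95
After 6 (year_end (apply 12% annual interest)): balance=$529.70 total_interest=$79.70
After 7 (deposit($200)): balance=$729.70 total_interest=$79.70
After 8 (deposit($1000)): balance=$1729.70 total_interest=$79.70
After 9 (withdraw($50)): balance=$1679.70 total_interest=$79.70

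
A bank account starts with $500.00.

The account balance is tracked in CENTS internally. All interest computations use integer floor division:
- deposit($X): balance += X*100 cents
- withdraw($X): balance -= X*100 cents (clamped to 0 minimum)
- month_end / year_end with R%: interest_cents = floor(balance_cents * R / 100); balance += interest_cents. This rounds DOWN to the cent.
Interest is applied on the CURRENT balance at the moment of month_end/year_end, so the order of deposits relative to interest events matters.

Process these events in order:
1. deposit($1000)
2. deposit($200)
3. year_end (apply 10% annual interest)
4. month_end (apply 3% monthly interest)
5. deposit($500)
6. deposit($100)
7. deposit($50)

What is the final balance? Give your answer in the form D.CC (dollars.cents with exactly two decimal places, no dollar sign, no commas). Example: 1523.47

After 1 (deposit($1000)): balance=$1500.00 total_interest=$0.00
After 2 (deposit($200)): balance=$1700.00 total_interest=$0.00
After 3 (year_end (apply 10% annual interest)): balance=$1870.00 total_interest=$170.00
After 4 (month_end (apply 3% monthly interest)): balance=$1926.10 total_interest=$226.10
After 5 (deposit($500)): balance=$2426.10 total_interest=$226.10
After 6 (deposit($100)): balance=$2526.10 total_interest=$226.10
After 7 (deposit($50)): balance=$2576.10 total_interest=$226.10

Answer: 2576.10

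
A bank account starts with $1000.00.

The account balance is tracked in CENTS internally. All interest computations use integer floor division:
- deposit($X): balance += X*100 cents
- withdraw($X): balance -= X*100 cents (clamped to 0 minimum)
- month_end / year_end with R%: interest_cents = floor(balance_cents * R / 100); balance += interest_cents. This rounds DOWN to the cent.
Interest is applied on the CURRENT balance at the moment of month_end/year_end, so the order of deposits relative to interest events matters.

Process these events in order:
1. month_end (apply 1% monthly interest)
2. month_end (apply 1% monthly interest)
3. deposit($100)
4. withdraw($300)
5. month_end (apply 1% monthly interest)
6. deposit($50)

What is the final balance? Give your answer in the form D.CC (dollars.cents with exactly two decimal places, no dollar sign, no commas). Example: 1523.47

After 1 (month_end (apply 1% monthly interest)): balance=$1010.00 total_interest=$10.00
After 2 (month_end (apply 1% monthly interest)): balance=$1020.10 total_interest=$20.10
After 3 (deposit($100)): balance=$1120.10 total_interest=$20.10
After 4 (withdraw($300)): balance=$820.10 total_interest=$20.10
After 5 (month_end (apply 1% monthly interest)): balance=$828.30 total_interest=$28.30
After 6 (deposit($50)): balance=$878.30 total_interest=$28.30

Answer: 878.30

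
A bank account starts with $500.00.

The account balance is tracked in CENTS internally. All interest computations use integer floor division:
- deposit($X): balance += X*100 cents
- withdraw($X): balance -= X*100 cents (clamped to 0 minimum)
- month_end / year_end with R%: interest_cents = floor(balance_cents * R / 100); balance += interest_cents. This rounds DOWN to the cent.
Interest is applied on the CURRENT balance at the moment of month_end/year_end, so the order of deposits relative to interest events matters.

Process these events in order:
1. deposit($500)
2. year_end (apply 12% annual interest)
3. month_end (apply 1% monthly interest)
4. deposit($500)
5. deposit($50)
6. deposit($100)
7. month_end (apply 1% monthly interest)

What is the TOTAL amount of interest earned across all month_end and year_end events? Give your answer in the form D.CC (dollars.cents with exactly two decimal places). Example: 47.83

After 1 (deposit($500)): balance=$1000.00 total_interest=$0.00
After 2 (year_end (apply 12% annual interest)): balance=$1120.00 total_interest=$120.00
After 3 (month_end (apply 1% monthly interest)): balance=$1131.20 total_interest=$131.20
After 4 (deposit($500)): balance=$1631.20 total_interest=$131.20
After 5 (deposit($50)): balance=$1681.20 total_interest=$131.20
After 6 (deposit($100)): balance=$1781.20 total_interest=$131.20
After 7 (month_end (apply 1% monthly interest)): balance=$1799.01 total_interest=$149.01

Answer: 149.01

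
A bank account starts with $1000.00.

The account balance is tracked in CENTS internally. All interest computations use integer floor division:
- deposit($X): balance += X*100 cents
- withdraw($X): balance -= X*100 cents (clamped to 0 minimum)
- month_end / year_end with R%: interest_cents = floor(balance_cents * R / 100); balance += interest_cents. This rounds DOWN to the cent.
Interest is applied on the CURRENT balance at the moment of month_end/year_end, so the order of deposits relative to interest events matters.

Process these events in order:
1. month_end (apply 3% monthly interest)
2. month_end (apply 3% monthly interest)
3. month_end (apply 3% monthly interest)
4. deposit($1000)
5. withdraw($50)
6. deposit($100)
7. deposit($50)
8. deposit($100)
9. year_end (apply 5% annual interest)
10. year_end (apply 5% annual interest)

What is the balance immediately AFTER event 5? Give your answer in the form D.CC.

After 1 (month_end (apply 3% monthly interest)): balance=$1030.00 total_interest=$30.00
After 2 (month_end (apply 3% monthly interest)): balance=$1060.90 total_interest=$60.90
After 3 (month_end (apply 3% monthly interest)): balance=$1092.72 total_interest=$92.72
After 4 (deposit($1000)): balance=$2092.72 total_interest=$92.72
After 5 (withdraw($50)): balance=$2042.72 total_interest=$92.72

Answer: 2042.72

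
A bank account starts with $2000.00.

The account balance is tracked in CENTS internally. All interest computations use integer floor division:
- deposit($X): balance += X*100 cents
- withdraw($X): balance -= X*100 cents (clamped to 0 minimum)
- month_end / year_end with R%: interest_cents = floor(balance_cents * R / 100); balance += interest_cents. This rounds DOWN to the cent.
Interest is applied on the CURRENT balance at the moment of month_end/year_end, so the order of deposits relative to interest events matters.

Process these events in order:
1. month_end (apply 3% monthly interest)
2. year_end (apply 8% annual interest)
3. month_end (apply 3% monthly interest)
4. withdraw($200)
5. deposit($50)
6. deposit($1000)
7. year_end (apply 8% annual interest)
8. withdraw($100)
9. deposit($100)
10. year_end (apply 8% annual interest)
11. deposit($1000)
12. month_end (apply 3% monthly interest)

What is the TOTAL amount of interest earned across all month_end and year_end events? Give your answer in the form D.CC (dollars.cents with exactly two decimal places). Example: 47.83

Answer: 954.20

Derivation:
After 1 (month_end (apply 3% monthly interest)): balance=$2060.00 total_interest=$60.00
After 2 (year_end (apply 8% annual interest)): balance=$2224.80 total_interest=$224.80
After 3 (month_end (apply 3% monthly interest)): balance=$2291.54 total_interest=$291.54
After 4 (withdraw($200)): balance=$2091.54 total_interest=$291.54
After 5 (deposit($50)): balance=$2141.54 total_interest=$291.54
After 6 (deposit($1000)): balance=$3141.54 total_interest=$291.54
After 7 (year_end (apply 8% annual interest)): balance=$3392.86 total_interest=$542.86
After 8 (withdraw($100)): balance=$3292.86 total_interest=$542.86
After 9 (deposit($100)): balance=$3392.86 total_interest=$542.86
After 10 (year_end (apply 8% annual interest)): balance=$3664.28 total_interest=$814.28
After 11 (deposit($1000)): balance=$4664.28 total_interest=$814.28
After 12 (month_end (apply 3% monthly interest)): balance=$4804.20 total_interest=$954.20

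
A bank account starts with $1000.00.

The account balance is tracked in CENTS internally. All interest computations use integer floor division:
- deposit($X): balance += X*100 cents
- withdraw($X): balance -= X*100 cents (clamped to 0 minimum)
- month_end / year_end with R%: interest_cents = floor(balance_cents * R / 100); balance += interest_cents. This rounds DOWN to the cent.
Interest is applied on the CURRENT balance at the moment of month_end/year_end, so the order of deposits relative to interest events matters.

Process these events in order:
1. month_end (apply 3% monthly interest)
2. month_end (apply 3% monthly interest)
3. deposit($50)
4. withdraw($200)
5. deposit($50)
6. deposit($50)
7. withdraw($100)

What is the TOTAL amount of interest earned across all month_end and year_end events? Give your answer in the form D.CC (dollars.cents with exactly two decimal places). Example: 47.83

After 1 (month_end (apply 3% monthly interest)): balance=$1030.00 total_interest=$30.00
After 2 (month_end (apply 3% monthly interest)): balance=$1060.90 total_interest=$60.90
After 3 (deposit($50)): balance=$1110.90 total_interest=$60.90
After 4 (withdraw($200)): balance=$910.90 total_interest=$60.90
After 5 (deposit($50)): balance=$960.90 total_interest=$60.90
After 6 (deposit($50)): balance=$1010.90 total_interest=$60.90
After 7 (withdraw($100)): balance=$910.90 total_interest=$60.90

Answer: 60.90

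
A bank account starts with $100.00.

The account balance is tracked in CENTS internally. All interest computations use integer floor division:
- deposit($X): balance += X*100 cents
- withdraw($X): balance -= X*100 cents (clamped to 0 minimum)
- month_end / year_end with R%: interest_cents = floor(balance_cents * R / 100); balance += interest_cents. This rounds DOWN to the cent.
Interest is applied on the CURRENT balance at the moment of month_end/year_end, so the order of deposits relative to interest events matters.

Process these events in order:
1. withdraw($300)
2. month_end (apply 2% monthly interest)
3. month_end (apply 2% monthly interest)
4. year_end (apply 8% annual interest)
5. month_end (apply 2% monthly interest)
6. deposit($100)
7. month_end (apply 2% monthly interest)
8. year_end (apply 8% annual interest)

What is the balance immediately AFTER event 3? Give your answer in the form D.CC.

Answer: 0.00

Derivation:
After 1 (withdraw($300)): balance=$0.00 total_interest=$0.00
After 2 (month_end (apply 2% monthly interest)): balance=$0.00 total_interest=$0.00
After 3 (month_end (apply 2% monthly interest)): balance=$0.00 total_interest=$0.00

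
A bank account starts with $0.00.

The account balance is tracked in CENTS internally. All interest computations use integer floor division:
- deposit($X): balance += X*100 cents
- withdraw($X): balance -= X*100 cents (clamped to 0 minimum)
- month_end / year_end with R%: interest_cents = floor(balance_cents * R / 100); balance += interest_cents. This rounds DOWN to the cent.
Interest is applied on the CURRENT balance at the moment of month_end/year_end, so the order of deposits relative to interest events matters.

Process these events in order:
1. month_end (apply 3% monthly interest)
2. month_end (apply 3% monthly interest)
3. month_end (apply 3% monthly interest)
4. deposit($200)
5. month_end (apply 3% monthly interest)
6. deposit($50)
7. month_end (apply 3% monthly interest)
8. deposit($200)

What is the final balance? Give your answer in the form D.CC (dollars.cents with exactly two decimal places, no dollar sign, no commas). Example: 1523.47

Answer: 463.68

Derivation:
After 1 (month_end (apply 3% monthly interest)): balance=$0.00 total_interest=$0.00
After 2 (month_end (apply 3% monthly interest)): balance=$0.00 total_interest=$0.00
After 3 (month_end (apply 3% monthly interest)): balance=$0.00 total_interest=$0.00
After 4 (deposit($200)): balance=$200.00 total_interest=$0.00
After 5 (month_end (apply 3% monthly interest)): balance=$206.00 total_interest=$6.00
After 6 (deposit($50)): balance=$256.00 total_interest=$6.00
After 7 (month_end (apply 3% monthly interest)): balance=$263.68 total_interest=$13.68
After 8 (deposit($200)): balance=$463.68 total_interest=$13.68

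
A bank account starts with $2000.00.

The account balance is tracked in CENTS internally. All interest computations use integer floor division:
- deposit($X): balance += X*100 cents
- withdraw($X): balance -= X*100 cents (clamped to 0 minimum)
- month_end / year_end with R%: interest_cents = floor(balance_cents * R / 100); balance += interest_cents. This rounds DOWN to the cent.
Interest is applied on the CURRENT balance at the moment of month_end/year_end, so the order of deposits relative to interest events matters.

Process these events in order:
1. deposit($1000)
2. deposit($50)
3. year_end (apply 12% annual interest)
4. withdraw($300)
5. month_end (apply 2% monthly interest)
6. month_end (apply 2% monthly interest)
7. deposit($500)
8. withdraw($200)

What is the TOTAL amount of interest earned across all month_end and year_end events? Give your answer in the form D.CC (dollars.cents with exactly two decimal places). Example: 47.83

After 1 (deposit($1000)): balance=$3000.00 total_interest=$0.00
After 2 (deposit($50)): balance=$3050.00 total_interest=$0.00
After 3 (year_end (apply 12% annual interest)): balance=$3416.00 total_interest=$366.00
After 4 (withdraw($300)): balance=$3116.00 total_interest=$366.00
After 5 (month_end (apply 2% monthly interest)): balance=$3178.32 total_interest=$428.32
After 6 (month_end (apply 2% monthly interest)): balance=$3241.88 total_interest=$491.88
After 7 (deposit($500)): balance=$3741.88 total_interest=$491.88
After 8 (withdraw($200)): balance=$3541.88 total_interest=$491.88

Answer: 491.88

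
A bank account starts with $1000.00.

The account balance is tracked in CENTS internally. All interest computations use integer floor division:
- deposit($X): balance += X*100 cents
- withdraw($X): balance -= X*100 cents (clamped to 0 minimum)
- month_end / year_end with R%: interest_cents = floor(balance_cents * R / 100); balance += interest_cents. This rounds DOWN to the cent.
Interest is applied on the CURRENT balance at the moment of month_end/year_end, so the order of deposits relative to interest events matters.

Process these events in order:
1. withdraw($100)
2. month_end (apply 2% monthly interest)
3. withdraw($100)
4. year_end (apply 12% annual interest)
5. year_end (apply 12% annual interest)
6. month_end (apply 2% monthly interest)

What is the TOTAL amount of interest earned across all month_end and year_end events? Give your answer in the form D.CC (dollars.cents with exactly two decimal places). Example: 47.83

After 1 (withdraw($100)): balance=$900.00 total_interest=$0.00
After 2 (month_end (apply 2% monthly interest)): balance=$918.00 total_interest=$18.00
After 3 (withdraw($100)): balance=$818.00 total_interest=$18.00
After 4 (year_end (apply 12% annual interest)): balance=$916.16 total_interest=$116.16
After 5 (year_end (apply 12% annual interest)): balance=$1026.09 total_interest=$226.09
After 6 (month_end (apply 2% monthly interest)): balance=$1046.61 total_interest=$246.61

Answer: 246.61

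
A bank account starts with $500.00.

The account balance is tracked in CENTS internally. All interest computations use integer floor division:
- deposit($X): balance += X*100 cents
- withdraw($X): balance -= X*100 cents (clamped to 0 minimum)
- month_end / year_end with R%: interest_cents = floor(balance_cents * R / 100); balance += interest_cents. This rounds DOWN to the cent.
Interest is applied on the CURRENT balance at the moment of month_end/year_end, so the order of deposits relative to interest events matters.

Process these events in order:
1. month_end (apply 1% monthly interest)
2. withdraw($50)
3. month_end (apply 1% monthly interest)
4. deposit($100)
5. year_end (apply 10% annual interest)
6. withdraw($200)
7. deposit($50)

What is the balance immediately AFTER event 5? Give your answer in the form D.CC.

Answer: 615.50

Derivation:
After 1 (month_end (apply 1% monthly interest)): balance=$505.00 total_interest=$5.00
After 2 (withdraw($50)): balance=$455.00 total_interest=$5.00
After 3 (month_end (apply 1% monthly interest)): balance=$459.55 total_interest=$9.55
After 4 (deposit($100)): balance=$559.55 total_interest=$9.55
After 5 (year_end (apply 10% annual interest)): balance=$615.50 total_interest=$65.50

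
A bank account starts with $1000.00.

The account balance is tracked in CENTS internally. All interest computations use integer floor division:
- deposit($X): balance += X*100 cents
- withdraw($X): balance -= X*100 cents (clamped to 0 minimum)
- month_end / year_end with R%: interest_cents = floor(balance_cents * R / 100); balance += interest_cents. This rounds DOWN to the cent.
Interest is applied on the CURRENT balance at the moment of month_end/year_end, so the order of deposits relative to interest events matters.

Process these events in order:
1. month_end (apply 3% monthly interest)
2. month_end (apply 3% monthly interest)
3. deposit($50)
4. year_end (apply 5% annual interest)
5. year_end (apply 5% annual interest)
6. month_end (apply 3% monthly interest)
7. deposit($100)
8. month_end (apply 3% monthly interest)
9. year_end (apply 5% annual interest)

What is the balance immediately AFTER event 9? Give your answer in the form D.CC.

Answer: 1472.45

Derivation:
After 1 (month_end (apply 3% monthly interest)): balance=$1030.00 total_interest=$30.00
After 2 (month_end (apply 3% monthly interest)): balance=$1060.90 total_interest=$60.90
After 3 (deposit($50)): balance=$1110.90 total_interest=$60.90
After 4 (year_end (apply 5% annual interest)): balance=$1166.44 total_interest=$116.44
After 5 (year_end (apply 5% annual interest)): balance=$1224.76 total_interest=$174.76
After 6 (month_end (apply 3% monthly interest)): balance=$1261.50 total_interest=$211.50
After 7 (deposit($100)): balance=$1361.50 total_interest=$211.50
After 8 (month_end (apply 3% monthly interest)): balance=$1402.34 total_interest=$252.34
After 9 (year_end (apply 5% annual interest)): balance=$1472.45 total_interest=$322.45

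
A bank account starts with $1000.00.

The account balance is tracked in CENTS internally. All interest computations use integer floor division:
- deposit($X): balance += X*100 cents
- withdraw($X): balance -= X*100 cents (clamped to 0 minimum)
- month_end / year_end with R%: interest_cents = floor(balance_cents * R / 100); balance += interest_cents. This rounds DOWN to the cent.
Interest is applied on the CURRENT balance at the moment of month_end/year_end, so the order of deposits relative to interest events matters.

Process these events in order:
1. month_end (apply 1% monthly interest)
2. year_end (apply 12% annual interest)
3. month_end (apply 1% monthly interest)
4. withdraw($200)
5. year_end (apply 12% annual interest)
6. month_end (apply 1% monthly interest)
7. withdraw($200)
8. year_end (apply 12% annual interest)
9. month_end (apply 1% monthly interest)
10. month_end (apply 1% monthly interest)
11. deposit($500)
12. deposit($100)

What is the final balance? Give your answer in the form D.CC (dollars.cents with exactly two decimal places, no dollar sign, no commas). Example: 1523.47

Answer: 1589.58

Derivation:
After 1 (month_end (apply 1% monthly interest)): balance=$1010.00 total_interest=$10.00
After 2 (year_end (apply 12% annual interest)): balance=$1131.20 total_interest=$131.20
After 3 (month_end (apply 1% monthly interest)): balance=$1142.51 total_interest=$142.51
After 4 (withdraw($200)): balance=$942.51 total_interest=$142.51
After 5 (year_end (apply 12% annual interest)): balance=$1055.61 total_interest=$255.61
After 6 (month_end (apply 1% monthly interest)): balance=$1066.16 total_interest=$266.16
After 7 (withdraw($200)): balance=$866.16 total_interest=$266.16
After 8 (year_end (apply 12% annual interest)): balance=$970.09 total_interest=$370.09
After 9 (month_end (apply 1% monthly interest)): balance=$979.79 total_interest=$379.79
After 10 (month_end (apply 1% monthly interest)): balance=$989.58 total_interest=$389.58
After 11 (deposit($500)): balance=$1489.58 total_interest=$389.58
After 12 (deposit($100)): balance=$1589.58 total_interest=$389.58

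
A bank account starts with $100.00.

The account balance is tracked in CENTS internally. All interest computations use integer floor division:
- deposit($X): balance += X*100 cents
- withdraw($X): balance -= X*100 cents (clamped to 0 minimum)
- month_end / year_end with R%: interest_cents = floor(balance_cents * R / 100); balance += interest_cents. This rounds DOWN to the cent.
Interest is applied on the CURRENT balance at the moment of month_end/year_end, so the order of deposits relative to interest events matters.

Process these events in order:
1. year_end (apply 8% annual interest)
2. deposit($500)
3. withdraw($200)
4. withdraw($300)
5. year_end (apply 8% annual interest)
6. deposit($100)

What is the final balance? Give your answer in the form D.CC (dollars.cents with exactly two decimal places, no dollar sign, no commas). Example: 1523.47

After 1 (year_end (apply 8% annual interest)): balance=$108.00 total_interest=$8.00
After 2 (deposit($500)): balance=$608.00 total_interest=$8.00
After 3 (withdraw($200)): balance=$408.00 total_interest=$8.00
After 4 (withdraw($300)): balance=$108.00 total_interest=$8.00
After 5 (year_end (apply 8% annual interest)): balance=$116.64 total_interest=$16.64
After 6 (deposit($100)): balance=$216.64 total_interest=$16.64

Answer: 216.64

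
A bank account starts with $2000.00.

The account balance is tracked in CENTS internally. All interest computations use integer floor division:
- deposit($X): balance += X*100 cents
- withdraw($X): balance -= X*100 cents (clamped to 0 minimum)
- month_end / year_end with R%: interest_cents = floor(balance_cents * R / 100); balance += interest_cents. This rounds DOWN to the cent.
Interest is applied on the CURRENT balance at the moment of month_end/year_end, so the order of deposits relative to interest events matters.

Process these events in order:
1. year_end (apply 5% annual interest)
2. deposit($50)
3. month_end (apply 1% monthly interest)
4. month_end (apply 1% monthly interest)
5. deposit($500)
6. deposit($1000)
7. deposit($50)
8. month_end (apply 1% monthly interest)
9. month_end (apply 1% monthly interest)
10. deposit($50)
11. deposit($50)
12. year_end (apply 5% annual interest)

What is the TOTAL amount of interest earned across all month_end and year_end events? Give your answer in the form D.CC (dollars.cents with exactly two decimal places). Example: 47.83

Answer: 414.36

Derivation:
After 1 (year_end (apply 5% annual interest)): balance=$2100.00 total_interest=$100.00
After 2 (deposit($50)): balance=$2150.00 total_interest=$100.00
After 3 (month_end (apply 1% monthly interest)): balance=$2171.50 total_interest=$121.50
After 4 (month_end (apply 1% monthly interest)): balance=$2193.21 total_interest=$143.21
After 5 (deposit($500)): balance=$2693.21 total_interest=$143.21
After 6 (deposit($1000)): balance=$3693.21 total_interest=$143.21
After 7 (deposit($50)): balance=$3743.21 total_interest=$143.21
After 8 (month_end (apply 1% monthly interest)): balance=$3780.64 total_interest=$180.64
After 9 (month_end (apply 1% monthly interest)): balance=$3818.44 total_interest=$218.44
After 10 (deposit($50)): balance=$3868.44 total_interest=$218.44
After 11 (deposit($50)): balance=$3918.44 total_interest=$218.44
After 12 (year_end (apply 5% annual interest)): balance=$4114.36 total_interest=$414.36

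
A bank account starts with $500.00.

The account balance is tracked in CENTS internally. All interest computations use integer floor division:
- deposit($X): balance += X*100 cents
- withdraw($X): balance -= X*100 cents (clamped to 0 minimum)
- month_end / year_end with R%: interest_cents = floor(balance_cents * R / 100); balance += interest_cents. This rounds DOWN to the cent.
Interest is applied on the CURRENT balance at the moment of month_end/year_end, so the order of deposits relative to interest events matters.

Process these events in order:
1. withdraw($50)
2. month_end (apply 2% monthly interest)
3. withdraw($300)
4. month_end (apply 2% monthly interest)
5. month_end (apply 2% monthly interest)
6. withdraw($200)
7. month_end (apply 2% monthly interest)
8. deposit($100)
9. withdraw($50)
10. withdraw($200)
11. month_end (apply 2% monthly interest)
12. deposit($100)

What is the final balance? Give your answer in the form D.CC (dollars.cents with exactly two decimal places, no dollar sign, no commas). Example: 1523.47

Answer: 100.00

Derivation:
After 1 (withdraw($50)): balance=$450.00 total_interest=$0.00
After 2 (month_end (apply 2% monthly interest)): balance=$459.00 total_interest=$9.00
After 3 (withdraw($300)): balance=$159.00 total_interest=$9.00
After 4 (month_end (apply 2% monthly interest)): balance=$162.18 total_interest=$12.18
After 5 (month_end (apply 2% monthly interest)): balance=$165.42 total_interest=$15.42
After 6 (withdraw($200)): balance=$0.00 total_interest=$15.42
After 7 (month_end (apply 2% monthly interest)): balance=$0.00 total_interest=$15.42
After 8 (deposit($100)): balance=$100.00 total_interest=$15.42
After 9 (withdraw($50)): balance=$50.00 total_interest=$15.42
After 10 (withdraw($200)): balance=$0.00 total_interest=$15.42
After 11 (month_end (apply 2% monthly interest)): balance=$0.00 total_interest=$15.42
After 12 (deposit($100)): balance=$100.00 total_interest=$15.42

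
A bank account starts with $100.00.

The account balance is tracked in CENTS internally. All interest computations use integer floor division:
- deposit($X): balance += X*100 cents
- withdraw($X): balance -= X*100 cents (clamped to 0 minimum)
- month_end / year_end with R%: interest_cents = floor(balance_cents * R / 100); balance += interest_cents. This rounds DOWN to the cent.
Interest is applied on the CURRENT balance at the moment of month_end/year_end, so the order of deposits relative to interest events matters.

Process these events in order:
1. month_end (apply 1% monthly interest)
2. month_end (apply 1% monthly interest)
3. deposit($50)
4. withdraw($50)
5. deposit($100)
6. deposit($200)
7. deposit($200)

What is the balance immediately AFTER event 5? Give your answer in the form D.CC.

After 1 (month_end (apply 1% monthly interest)): balance=$101.00 total_interest=$1.00
After 2 (month_end (apply 1% monthly interest)): balance=$102.01 total_interest=$2.01
After 3 (deposit($50)): balance=$152.01 total_interest=$2.01
After 4 (withdraw($50)): balance=$102.01 total_interest=$2.01
After 5 (deposit($100)): balance=$202.01 total_interest=$2.01

Answer: 202.01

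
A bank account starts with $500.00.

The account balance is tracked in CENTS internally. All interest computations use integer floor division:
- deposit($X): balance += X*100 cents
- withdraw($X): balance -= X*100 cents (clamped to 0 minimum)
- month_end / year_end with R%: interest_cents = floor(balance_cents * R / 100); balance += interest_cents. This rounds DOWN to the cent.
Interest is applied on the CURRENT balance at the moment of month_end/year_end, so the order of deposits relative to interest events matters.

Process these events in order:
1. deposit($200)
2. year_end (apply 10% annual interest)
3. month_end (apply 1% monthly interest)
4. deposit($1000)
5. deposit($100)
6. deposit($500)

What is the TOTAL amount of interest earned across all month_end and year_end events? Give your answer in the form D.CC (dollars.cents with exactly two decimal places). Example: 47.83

Answer: 77.70

Derivation:
After 1 (deposit($200)): balance=$700.00 total_interest=$0.00
After 2 (year_end (apply 10% annual interest)): balance=$770.00 total_interest=$70.00
After 3 (month_end (apply 1% monthly interest)): balance=$777.70 total_interest=$77.70
After 4 (deposit($1000)): balance=$1777.70 total_interest=$77.70
After 5 (deposit($100)): balance=$1877.70 total_interest=$77.70
After 6 (deposit($500)): balance=$2377.70 total_interest=$77.70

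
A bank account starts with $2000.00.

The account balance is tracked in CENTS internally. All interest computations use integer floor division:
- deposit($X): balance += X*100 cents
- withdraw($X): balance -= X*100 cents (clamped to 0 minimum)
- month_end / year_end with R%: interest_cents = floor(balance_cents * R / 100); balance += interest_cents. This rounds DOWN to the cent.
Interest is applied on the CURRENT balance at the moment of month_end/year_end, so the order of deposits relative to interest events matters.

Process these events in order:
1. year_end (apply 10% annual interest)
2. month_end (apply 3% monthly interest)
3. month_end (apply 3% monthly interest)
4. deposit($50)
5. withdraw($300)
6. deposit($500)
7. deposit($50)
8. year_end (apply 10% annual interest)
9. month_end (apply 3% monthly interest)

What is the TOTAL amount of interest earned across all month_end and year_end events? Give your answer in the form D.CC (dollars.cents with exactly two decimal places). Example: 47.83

After 1 (year_end (apply 10% annual interest)): balance=$2200.00 total_interest=$200.00
After 2 (month_end (apply 3% monthly interest)): balance=$2266.00 total_interest=$266.00
After 3 (month_end (apply 3% monthly interest)): balance=$2333.98 total_interest=$333.98
After 4 (deposit($50)): balance=$2383.98 total_interest=$333.98
After 5 (withdraw($300)): balance=$2083.98 total_interest=$333.98
After 6 (deposit($500)): balance=$2583.98 total_interest=$333.98
After 7 (deposit($50)): balance=$2633.98 total_interest=$333.98
After 8 (year_end (apply 10% annual interest)): balance=$2897.37 total_interest=$597.37
After 9 (month_end (apply 3% monthly interest)): balance=$2984.29 total_interest=$684.29

Answer: 684.29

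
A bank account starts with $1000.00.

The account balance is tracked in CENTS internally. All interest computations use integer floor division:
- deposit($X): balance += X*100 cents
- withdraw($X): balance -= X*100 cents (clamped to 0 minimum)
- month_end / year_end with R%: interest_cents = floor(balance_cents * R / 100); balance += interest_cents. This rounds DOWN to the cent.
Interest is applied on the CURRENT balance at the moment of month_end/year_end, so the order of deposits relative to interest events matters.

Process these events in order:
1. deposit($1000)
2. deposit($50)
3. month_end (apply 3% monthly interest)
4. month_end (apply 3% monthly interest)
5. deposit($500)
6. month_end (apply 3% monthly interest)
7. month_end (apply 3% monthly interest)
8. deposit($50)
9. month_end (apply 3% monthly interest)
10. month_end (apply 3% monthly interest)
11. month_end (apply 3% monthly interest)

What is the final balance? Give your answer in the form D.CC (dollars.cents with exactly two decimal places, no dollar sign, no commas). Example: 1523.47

Answer: 3155.49

Derivation:
After 1 (deposit($1000)): balance=$2000.00 total_interest=$0.00
After 2 (deposit($50)): balance=$2050.00 total_interest=$0.00
After 3 (month_end (apply 3% monthly interest)): balance=$2111.50 total_interest=$61.50
After 4 (month_end (apply 3% monthly interest)): balance=$2174.84 total_interest=$124.84
After 5 (deposit($500)): balance=$2674.84 total_interest=$124.84
After 6 (month_end (apply 3% monthly interest)): balance=$2755.08 total_interest=$205.08
After 7 (month_end (apply 3% monthly interest)): balance=$2837.73 total_interest=$287.73
After 8 (deposit($50)): balance=$2887.73 total_interest=$287.73
After 9 (month_end (apply 3% monthly interest)): balance=$2974.36 total_interest=$374.36
After 10 (month_end (apply 3% monthly interest)): balance=$3063.59 total_interest=$463.59
After 11 (month_end (apply 3% monthly interest)): balance=$3155.49 total_interest=$555.49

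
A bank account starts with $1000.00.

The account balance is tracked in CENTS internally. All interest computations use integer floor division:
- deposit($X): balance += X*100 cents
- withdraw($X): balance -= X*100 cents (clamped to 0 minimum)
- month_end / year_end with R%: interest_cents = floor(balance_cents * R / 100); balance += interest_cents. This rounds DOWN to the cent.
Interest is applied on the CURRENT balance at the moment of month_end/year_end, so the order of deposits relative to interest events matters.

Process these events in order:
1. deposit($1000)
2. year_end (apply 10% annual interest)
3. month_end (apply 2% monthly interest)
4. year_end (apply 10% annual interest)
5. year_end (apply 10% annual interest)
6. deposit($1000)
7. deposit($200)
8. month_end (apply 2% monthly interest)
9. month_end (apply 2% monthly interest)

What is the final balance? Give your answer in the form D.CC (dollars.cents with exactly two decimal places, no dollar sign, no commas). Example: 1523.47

Answer: 4073.41

Derivation:
After 1 (deposit($1000)): balance=$2000.00 total_interest=$0.00
After 2 (year_end (apply 10% annual interest)): balance=$2200.00 total_interest=$200.00
After 3 (month_end (apply 2% monthly interest)): balance=$2244.00 total_interest=$244.00
After 4 (year_end (apply 10% annual interest)): balance=$2468.40 total_interest=$468.40
After 5 (year_end (apply 10% annual interest)): balance=$2715.24 total_interest=$715.24
After 6 (deposit($1000)): balance=$3715.24 total_interest=$715.24
After 7 (deposit($200)): balance=$3915.24 total_interest=$715.24
After 8 (month_end (apply 2% monthly interest)): balance=$3993.54 total_interest=$793.54
After 9 (month_end (apply 2% monthly interest)): balance=$4073.41 total_interest=$873.41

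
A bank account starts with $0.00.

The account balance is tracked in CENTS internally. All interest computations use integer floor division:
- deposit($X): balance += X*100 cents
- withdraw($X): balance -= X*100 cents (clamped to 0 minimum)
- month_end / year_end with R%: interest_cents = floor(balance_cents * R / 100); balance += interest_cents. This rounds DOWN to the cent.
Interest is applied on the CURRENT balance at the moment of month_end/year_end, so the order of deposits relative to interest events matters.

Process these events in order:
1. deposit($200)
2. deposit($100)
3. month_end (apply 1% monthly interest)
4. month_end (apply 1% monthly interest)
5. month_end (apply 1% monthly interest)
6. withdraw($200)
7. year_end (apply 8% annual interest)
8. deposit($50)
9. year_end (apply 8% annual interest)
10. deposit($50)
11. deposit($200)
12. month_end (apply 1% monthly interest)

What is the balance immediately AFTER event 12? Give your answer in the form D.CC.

After 1 (deposit($200)): balance=$200.00 total_interest=$0.00
After 2 (deposit($100)): balance=$300.00 total_interest=$0.00
After 3 (month_end (apply 1% monthly interest)): balance=$303.00 total_interest=$3.00
After 4 (month_end (apply 1% monthly interest)): balance=$306.03 total_interest=$6.03
After 5 (month_end (apply 1% monthly interest)): balance=$309.09 total_interest=$9.09
After 6 (withdraw($200)): balance=$109.09 total_interest=$9.09
After 7 (year_end (apply 8% annual interest)): balance=$117.81 total_interest=$17.81
After 8 (deposit($50)): balance=$167.81 total_interest=$17.81
After 9 (year_end (apply 8% annual interest)): balance=$181.23 total_interest=$31.23
After 10 (deposit($50)): balance=$231.23 total_interest=$31.23
After 11 (deposit($200)): balance=$431.23 total_interest=$31.23
After 12 (month_end (apply 1% monthly interest)): balance=$435.54 total_interest=$35.54

Answer: 435.54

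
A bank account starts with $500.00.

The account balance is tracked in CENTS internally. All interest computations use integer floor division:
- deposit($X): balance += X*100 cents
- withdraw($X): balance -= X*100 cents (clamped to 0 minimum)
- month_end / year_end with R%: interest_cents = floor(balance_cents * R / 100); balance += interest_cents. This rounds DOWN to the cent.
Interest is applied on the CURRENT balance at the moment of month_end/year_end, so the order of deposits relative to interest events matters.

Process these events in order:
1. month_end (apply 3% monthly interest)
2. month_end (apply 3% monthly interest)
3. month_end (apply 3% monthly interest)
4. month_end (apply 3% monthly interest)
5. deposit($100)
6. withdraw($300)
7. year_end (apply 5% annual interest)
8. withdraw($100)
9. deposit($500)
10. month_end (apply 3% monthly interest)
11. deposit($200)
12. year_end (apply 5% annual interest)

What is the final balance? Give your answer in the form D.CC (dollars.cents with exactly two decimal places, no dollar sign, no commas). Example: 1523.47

Answer: 1054.51

Derivation:
After 1 (month_end (apply 3% monthly interest)): balance=$515.00 total_interest=$15.00
After 2 (month_end (apply 3% monthly interest)): balance=$530.45 total_interest=$30.45
After 3 (month_end (apply 3% monthly interest)): balance=$546.36 total_interest=$46.36
After 4 (month_end (apply 3% monthly interest)): balance=$562.75 total_interest=$62.75
After 5 (deposit($100)): balance=$662.75 total_interest=$62.75
After 6 (withdraw($300)): balance=$362.75 total_interest=$62.75
After 7 (year_end (apply 5% annual interest)): balance=$380.88 total_interest=$80.88
After 8 (withdraw($100)): balance=$280.88 total_interest=$80.88
After 9 (deposit($500)): balance=$780.88 total_interest=$80.88
After 10 (month_end (apply 3% monthly interest)): balance=$804.30 total_interest=$104.30
After 11 (deposit($200)): balance=$1004.30 total_interest=$104.30
After 12 (year_end (apply 5% annual interest)): balance=$1054.51 total_interest=$154.51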